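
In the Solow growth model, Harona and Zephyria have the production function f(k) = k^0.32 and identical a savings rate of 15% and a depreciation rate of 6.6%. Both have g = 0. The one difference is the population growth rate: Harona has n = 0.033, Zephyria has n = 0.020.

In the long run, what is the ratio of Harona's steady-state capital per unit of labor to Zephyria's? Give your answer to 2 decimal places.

k*_H / k*_Z ≈ 0.81

Steady-state k* = [s/(n + δ)]^(1/(1−α)), so the ratio is [ (s_H/(n + δ)_H) / (s_Z/(n + δ)_Z) ]^1.4706.
s_H/(n + δ)_H = 0.15/0.099 = 1.5152; s_Z/(n + δ)_Z = 0.15/0.086 = 1.7442.
Ratio = (1.5152/1.7442)^1.4706 = 0.8687^1.4706 ≈ 0.8130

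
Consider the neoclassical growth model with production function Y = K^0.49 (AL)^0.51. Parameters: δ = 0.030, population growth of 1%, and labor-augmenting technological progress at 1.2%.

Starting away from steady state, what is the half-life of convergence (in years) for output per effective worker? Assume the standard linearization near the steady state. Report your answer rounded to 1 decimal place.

Near the steady state the convergence rate is λ = (1 − α)(n + g + δ).
λ = (1 − 0.49) × 0.052 = 0.51 × 0.052 = 0.02652
Half-life = ln 2 / λ = 0.6931 / 0.02652 ≈ 26.13 years

about 26.1 years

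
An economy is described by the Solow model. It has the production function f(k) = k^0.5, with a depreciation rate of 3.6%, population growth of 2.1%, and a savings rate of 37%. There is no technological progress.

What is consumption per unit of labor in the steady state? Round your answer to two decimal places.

Steady state requires s·f(k) = (n + δ)·k, i.e. s·k^α = (n + δ)·k.
Dividing both sides by k: k^(1−α) = s / (n + δ).
k^0.5 = 0.37 / (0.021 + 0.036) = 0.37 / 0.057 = 6.4912
k* = 6.4912^(1/0.5) ≈ 42.1357
y* = (k*)^α = 42.1357^0.5 ≈ 6.4912
c* = (1 − s)·y* = (1 − 0.37) × 6.4912 ≈ 4.0895

c* = 4.09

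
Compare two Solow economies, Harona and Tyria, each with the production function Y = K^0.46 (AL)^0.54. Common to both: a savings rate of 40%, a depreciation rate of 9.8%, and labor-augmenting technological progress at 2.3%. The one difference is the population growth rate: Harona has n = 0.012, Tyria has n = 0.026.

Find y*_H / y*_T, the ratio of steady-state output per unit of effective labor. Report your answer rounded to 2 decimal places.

Steady-state y* = [s/(n + g + δ)]^(α/(1−α)), so the ratio is [ (s_H/(n + g + δ)_H) / (s_T/(n + g + δ)_T) ]^0.8519.
s_H/(n + g + δ)_H = 0.40/0.133 = 3.0075; s_T/(n + g + δ)_T = 0.40/0.147 = 2.7211.
Ratio = (3.0075/2.7211)^0.8519 = 1.1053^0.8519 ≈ 1.0890

ratio ≈ 1.09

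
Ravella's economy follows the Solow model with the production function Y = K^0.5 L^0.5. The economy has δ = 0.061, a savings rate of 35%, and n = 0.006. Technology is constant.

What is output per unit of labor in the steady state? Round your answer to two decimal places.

In steady state, investment equals break-even investment: s·k^α = (n + δ)·k.
Rearranging, k^(1−α) = s / (n + δ).
k^0.5 = 0.35 / (0.006 + 0.061) = 0.35 / 0.067 = 5.2239
k* = 5.2239^(1/0.5) ≈ 27.2891
y* = (k*)^α = 27.2891^0.5 ≈ 5.2239

y* ≈ 5.22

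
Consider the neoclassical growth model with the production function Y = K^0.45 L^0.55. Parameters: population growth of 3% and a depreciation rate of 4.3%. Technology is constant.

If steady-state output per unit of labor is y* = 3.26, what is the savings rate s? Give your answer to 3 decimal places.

Steady state requires s·f(k) = (n + δ)·k, i.e. s·k^α = (n + δ)·k.
Since y* = [s/(n + δ)]^(α/(1−α)), we have s/(n + δ) = (y*)^((1−α)/α) = 3.26^1.2222 = 4.2389.
Therefore s = 4.2389 × (n + δ) = 4.2389 × 0.073 = 0.3094.

s ≈ 0.309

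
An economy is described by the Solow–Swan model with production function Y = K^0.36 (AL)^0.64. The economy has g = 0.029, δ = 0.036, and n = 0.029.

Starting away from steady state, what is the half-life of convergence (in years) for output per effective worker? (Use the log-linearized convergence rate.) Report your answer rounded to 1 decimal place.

Near the steady state the convergence rate is λ = (1 − α)(n + g + δ).
λ = (1 − 0.36) × 0.094 = 0.64 × 0.094 = 0.06016
Half-life = ln 2 / λ = 0.6931 / 0.06016 ≈ 11.52 years

about 11.5 years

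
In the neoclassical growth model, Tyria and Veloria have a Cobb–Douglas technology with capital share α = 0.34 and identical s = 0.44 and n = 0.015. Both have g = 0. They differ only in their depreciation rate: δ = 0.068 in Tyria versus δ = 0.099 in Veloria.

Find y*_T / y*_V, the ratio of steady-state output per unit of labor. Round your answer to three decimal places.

y*_T / y*_V ≈ 1.178

Steady-state y* = [s/(n + δ)]^(α/(1−α)), so the ratio is [ (s_T/(n + δ)_T) / (s_V/(n + δ)_V) ]^0.5152.
s_T/(n + δ)_T = 0.44/0.083 = 5.3012; s_V/(n + δ)_V = 0.44/0.114 = 3.8596.
Ratio = (5.3012/3.8596)^0.5152 = 1.3735^0.5152 ≈ 1.1776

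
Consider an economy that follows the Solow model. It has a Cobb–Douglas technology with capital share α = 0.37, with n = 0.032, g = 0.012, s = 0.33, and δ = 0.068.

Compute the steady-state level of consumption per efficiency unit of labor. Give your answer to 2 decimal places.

At the steady state, Δk = 0, so s·k^α = (n + g + δ)·k.
Rearranging, k^(1−α) = s / (n + g + δ).
k^0.63 = 0.33 / (0.032 + 0.012 + 0.068) = 0.33 / 0.112 = 2.9464
k* = 2.9464^(1/0.63) ≈ 5.5579
y* = (k*)^α = 5.5579^0.37 ≈ 1.8863
c* = (1 − s)·y* = (1 − 0.33) × 1.8863 ≈ 1.2638

c* ≈ 1.26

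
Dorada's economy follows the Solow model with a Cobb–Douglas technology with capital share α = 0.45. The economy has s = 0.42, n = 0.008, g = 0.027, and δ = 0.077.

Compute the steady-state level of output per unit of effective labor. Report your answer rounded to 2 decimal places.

In steady state, investment equals break-even investment: s·k^α = (n + g + δ)·k.
Rearranging, k^(1−α) = s / (n + g + δ).
k^0.55 = 0.42 / (0.008 + 0.027 + 0.077) = 0.42 / 0.112 = 3.7500
k* = 3.7500^(1/0.55) ≈ 11.0584
y* = (k*)^α = 11.0584^0.45 ≈ 2.9489

y* = 2.95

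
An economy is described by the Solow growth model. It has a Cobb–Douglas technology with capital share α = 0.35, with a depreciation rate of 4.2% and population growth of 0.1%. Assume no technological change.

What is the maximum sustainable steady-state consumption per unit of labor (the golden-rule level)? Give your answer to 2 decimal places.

At the golden rule, f'(k) = n + δ, so α·k^(α−1) = n + δ and k_gold = (α/(n + δ))^(1/(1−α)).
k_gold = (0.35/0.043)^(1/0.65) = 8.1395^1.5385 ≈ 25.1741
c_gold = f(k_gold) − (n + δ)·k_gold = 3.0927 − 0.043×25.1741 ≈ 2.0102

c_gold ≈ 2.01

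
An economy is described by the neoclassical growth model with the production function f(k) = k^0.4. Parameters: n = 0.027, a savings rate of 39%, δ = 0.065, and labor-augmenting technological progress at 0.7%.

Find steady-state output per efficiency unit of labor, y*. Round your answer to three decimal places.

y* = 2.494

Steady state requires s·f(k) = (n + g + δ)·k, i.e. s·k^α = (n + g + δ)·k.
Rearranging, k^(1−α) = s / (n + g + δ).
k^0.6 = 0.39 / (0.027 + 0.007 + 0.065) = 0.39 / 0.099 = 3.9394
k* = 3.9394^(1/0.6) ≈ 9.8262
y* = (k*)^α = 9.8262^0.4 ≈ 2.4943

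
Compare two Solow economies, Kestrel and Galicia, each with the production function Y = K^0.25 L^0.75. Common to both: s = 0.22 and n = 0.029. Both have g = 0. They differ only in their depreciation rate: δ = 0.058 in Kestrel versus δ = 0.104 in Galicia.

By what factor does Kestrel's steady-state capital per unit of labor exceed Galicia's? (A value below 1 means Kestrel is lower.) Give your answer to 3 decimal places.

Steady-state k* = [s/(n + δ)]^(1/(1−α)), so the ratio is [ (s_K/(n + δ)_K) / (s_G/(n + δ)_G) ]^1.3333.
s_K/(n + δ)_K = 0.22/0.087 = 2.5287; s_G/(n + δ)_G = 0.22/0.133 = 1.6541.
Ratio = (2.5287/1.6541)^1.3333 = 1.5287^1.3333 ≈ 1.7610

k*_K / k*_G ≈ 1.761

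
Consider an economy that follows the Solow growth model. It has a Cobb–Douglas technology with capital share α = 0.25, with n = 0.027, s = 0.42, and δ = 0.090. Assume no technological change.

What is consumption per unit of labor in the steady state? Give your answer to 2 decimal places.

c* ≈ 0.89

Steady state requires s·f(k) = (n + δ)·k, i.e. s·k^α = (n + δ)·k.
Dividing both sides by k: k^(1−α) = s / (n + δ).
k^0.75 = 0.42 / (0.027 + 0.090) = 0.42 / 0.117 = 3.5897
k* = 3.5897^(1/0.75) ≈ 5.4964
y* = (k*)^α = 5.4964^0.25 ≈ 1.5312
c* = (1 − s)·y* = (1 − 0.42) × 1.5312 ≈ 0.8881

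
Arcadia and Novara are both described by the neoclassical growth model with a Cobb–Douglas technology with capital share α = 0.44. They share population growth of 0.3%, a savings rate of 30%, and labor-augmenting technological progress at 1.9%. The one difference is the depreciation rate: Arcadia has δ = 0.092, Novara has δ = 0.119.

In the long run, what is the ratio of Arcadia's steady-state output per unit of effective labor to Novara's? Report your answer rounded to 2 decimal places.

ratio ≈ 1.18

Steady-state y* = [s/(n + g + δ)]^(α/(1−α)), so the ratio is [ (s_A/(n + g + δ)_A) / (s_N/(n + g + δ)_N) ]^0.7857.
s_A/(n + g + δ)_A = 0.30/0.114 = 2.6316; s_N/(n + g + δ)_N = 0.30/0.141 = 2.1277.
Ratio = (2.6316/2.1277)^0.7857 = 1.2368^0.7857 ≈ 1.1817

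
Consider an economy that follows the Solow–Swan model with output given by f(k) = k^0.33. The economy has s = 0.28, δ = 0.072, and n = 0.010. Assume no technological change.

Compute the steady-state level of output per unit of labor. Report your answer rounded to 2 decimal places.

In steady state, investment equals break-even investment: s·k^α = (n + δ)·k.
Rearranging, k^(1−α) = s / (n + δ).
k^0.67 = 0.28 / (0.010 + 0.072) = 0.28 / 0.082 = 3.4146
k* = 3.4146^(1/0.67) ≈ 6.2522
y* = (k*)^α = 6.2522^0.33 ≈ 1.8310

y* ≈ 1.83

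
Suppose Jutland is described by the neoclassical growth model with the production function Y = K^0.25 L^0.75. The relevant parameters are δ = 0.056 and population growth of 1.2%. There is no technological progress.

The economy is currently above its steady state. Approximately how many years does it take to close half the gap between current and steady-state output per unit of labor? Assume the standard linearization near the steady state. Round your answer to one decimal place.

t_½ ≈ 13.6 years

Near the steady state the convergence rate is λ = (1 − α)(n + δ).
λ = (1 − 0.25) × 0.068 = 0.75 × 0.068 = 0.0510
Half-life = ln 2 / λ = 0.6931 / 0.0510 ≈ 13.59 years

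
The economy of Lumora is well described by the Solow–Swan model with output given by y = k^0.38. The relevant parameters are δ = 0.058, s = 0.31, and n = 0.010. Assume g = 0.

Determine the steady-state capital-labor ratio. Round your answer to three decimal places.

At the steady state, Δk = 0, so s·k^α = (n + δ)·k.
Dividing both sides by k: k^(1−α) = s / (n + δ).
k^0.62 = 0.31 / (0.010 + 0.058) = 0.31 / 0.068 = 4.5588
k* = 4.5588^(1/0.62) ≈ 11.5521

k* = 11.552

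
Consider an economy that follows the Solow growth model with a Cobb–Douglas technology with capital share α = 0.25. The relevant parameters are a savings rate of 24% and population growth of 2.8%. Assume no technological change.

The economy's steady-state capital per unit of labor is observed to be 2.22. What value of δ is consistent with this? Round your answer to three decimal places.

Steady state requires s·f(k) = (n + δ)·k, i.e. s·k^α = (n + δ)·k.
So s / (n + δ) = (k*)^(1−α) = 2.22^0.75 = 1.8187.
Therefore n + δ = s / 1.8187 = 0.24 / 1.8187 = 0.1320, so δ = 0.1320 − 0.028 = 0.1040.

δ ≈ 0.104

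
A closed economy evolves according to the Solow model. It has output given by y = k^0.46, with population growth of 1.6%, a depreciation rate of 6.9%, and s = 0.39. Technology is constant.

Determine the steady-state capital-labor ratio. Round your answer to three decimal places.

k* ≈ 16.798

Steady state requires s·f(k) = (n + δ)·k, i.e. s·k^α = (n + δ)·k.
Rearranging, k^(1−α) = s / (n + δ).
k^0.54 = 0.39 / (0.016 + 0.069) = 0.39 / 0.085 = 4.5882
k* = 4.5882^(1/0.54) ≈ 16.7982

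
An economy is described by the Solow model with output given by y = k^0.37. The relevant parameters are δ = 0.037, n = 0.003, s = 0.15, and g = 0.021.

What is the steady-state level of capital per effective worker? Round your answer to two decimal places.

k* ≈ 4.17

Steady state requires s·f(k) = (n + g + δ)·k, i.e. s·k^α = (n + g + δ)·k.
Rearranging, k^(1−α) = s / (n + g + δ).
k^0.63 = 0.15 / (0.003 + 0.021 + 0.037) = 0.15 / 0.061 = 2.4590
k* = 2.4590^(1/0.63) ≈ 4.1711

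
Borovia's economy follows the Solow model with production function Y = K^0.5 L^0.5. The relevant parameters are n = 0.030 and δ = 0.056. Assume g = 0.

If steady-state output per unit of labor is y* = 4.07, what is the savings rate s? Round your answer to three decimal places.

At the steady state, Δk = 0, so s·k^α = (n + δ)·k.
Since y* = [s/(n + δ)]^(α/(1−α)), we have s/(n + δ) = (y*)^((1−α)/α) = 4.07^1 = 4.0700.
Therefore s = 4.0700 × (n + δ) = 4.0700 × 0.086 = 0.3500.

s ≈ 0.350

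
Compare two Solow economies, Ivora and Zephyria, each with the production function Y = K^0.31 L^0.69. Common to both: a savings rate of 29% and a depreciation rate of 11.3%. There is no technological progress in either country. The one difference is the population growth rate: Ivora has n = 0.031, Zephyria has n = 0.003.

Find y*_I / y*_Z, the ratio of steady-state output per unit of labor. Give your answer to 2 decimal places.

y*_I / y*_Z ≈ 0.91

Steady-state y* = [s/(n + δ)]^(α/(1−α)), so the ratio is [ (s_I/(n + δ)_I) / (s_Z/(n + δ)_Z) ]^0.4493.
s_I/(n + δ)_I = 0.29/0.144 = 2.0139; s_Z/(n + δ)_Z = 0.29/0.116 = 2.5000.
Ratio = (2.0139/2.5000)^0.4493 = 0.8056^0.4493 ≈ 0.9074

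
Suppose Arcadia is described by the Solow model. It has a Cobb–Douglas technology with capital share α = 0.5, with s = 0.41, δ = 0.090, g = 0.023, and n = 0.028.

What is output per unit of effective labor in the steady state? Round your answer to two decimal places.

In steady state, investment equals break-even investment: s·k^α = (n + g + δ)·k.
Dividing both sides by k: k^(1−α) = s / (n + g + δ).
k^0.5 = 0.41 / (0.028 + 0.023 + 0.090) = 0.41 / 0.141 = 2.9078
k* = 2.9078^(1/0.5) ≈ 8.4553
y* = (k*)^α = 8.4553^0.5 ≈ 2.9078

y* ≈ 2.91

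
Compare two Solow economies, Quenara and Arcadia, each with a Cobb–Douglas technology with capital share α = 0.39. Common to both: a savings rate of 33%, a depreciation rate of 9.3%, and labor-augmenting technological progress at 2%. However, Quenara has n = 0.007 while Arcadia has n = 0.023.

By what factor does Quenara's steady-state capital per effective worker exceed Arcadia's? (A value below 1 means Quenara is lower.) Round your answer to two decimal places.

k*_Q / k*_A ≈ 1.23

Steady-state k* = [s/(n + g + δ)]^(1/(1−α)), so the ratio is [ (s_Q/(n + g + δ)_Q) / (s_A/(n + g + δ)_A) ]^1.6393.
s_Q/(n + g + δ)_Q = 0.33/0.120 = 2.7500; s_A/(n + g + δ)_A = 0.33/0.136 = 2.4265.
Ratio = (2.7500/2.4265)^1.6393 = 1.1333^1.6393 ≈ 1.2277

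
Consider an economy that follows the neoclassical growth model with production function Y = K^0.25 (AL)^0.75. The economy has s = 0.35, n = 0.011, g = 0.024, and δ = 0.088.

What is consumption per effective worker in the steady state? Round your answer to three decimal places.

c* = 0.921

At the steady state, Δk = 0, so s·k^α = (n + g + δ)·k.
Dividing both sides by k: k^(1−α) = s / (n + g + δ).
k^0.75 = 0.35 / (0.011 + 0.024 + 0.088) = 0.35 / 0.123 = 2.8455
k* = 2.8455^(1/0.75) ≈ 4.0322
y* = (k*)^α = 4.0322^0.25 ≈ 1.4171
c* = (1 − s)·y* = (1 − 0.35) × 1.4171 ≈ 0.9211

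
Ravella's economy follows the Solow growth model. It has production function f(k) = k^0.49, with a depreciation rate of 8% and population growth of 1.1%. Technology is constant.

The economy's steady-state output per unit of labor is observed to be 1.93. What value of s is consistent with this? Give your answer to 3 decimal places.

At the steady state, Δk = 0, so s·k^α = (n + δ)·k.
Since y* = [s/(n + δ)]^(α/(1−α)), we have s/(n + δ) = (y*)^((1−α)/α) = 1.93^1.0408 = 1.9825.
Therefore s = 1.9825 × (n + δ) = 1.9825 × 0.091 = 0.1804.

s ≈ 0.180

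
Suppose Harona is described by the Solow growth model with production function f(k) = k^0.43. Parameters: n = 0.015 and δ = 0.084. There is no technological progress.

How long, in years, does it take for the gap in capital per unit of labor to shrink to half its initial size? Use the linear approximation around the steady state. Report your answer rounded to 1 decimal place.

t_½ ≈ 12.3 years

Near the steady state the convergence rate is λ = (1 − α)(n + δ).
λ = (1 − 0.43) × 0.099 = 0.57 × 0.099 = 0.05643
Half-life = ln 2 / λ = 0.6931 / 0.05643 ≈ 12.28 years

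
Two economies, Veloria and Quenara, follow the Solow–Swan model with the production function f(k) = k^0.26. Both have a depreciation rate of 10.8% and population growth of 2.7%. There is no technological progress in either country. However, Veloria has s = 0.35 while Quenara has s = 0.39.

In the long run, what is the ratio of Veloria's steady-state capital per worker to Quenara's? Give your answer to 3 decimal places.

Steady-state k* = [s/(n + δ)]^(1/(1−α)), so the ratio is [ (s_V/(n + δ)_V) / (s_Q/(n + δ)_Q) ]^1.3514.
s_V/(n + δ)_V = 0.35/0.135 = 2.5926; s_Q/(n + δ)_Q = 0.39/0.135 = 2.8889.
Ratio = (2.5926/2.8889)^1.3514 = 0.8974^1.3514 ≈ 0.8639

k*_V / k*_Q ≈ 0.864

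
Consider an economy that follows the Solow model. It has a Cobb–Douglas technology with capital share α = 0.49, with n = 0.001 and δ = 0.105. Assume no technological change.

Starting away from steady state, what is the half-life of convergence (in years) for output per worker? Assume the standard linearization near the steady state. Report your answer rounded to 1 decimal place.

Near the steady state the convergence rate is λ = (1 − α)(n + δ).
λ = (1 − 0.49) × 0.106 = 0.51 × 0.106 = 0.05406
Half-life = ln 2 / λ = 0.6931 / 0.05406 ≈ 12.82 years

t_½ ≈ 12.8 years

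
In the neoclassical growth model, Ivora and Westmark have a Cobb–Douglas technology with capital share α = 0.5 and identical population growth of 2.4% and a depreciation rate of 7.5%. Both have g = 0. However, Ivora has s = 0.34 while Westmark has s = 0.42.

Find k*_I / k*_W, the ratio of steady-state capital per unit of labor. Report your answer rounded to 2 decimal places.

ratio ≈ 0.66

Steady-state k* = [s/(n + δ)]^(1/(1−α)), so the ratio is [ (s_I/(n + δ)_I) / (s_W/(n + δ)_W) ]^2.
s_I/(n + δ)_I = 0.34/0.099 = 3.4343; s_W/(n + δ)_W = 0.42/0.099 = 4.2424.
Ratio = (3.4343/4.2424)^2 = 0.8095^2 ≈ 0.6553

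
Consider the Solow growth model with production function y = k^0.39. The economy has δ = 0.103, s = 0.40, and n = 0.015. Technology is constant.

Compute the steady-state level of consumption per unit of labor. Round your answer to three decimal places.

Steady state requires s·f(k) = (n + δ)·k, i.e. s·k^α = (n + δ)·k.
Dividing both sides by k: k^(1−α) = s / (n + δ).
k^0.61 = 0.40 / (0.015 + 0.103) = 0.40 / 0.118 = 3.3898
k* = 3.3898^(1/0.61) ≈ 7.3984
y* = (k*)^α = 7.3984^0.39 ≈ 2.1825
c* = (1 − s)·y* = (1 − 0.40) × 2.1825 ≈ 1.3095

c* ≈ 1.310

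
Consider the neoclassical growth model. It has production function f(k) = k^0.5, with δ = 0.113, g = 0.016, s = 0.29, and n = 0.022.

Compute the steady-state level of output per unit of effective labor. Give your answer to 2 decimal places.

y* ≈ 1.92

At the steady state, Δk = 0, so s·k^α = (n + g + δ)·k.
Dividing both sides by k: k^(1−α) = s / (n + g + δ).
k^0.5 = 0.29 / (0.022 + 0.016 + 0.113) = 0.29 / 0.151 = 1.9205
k* = 1.9205^(1/0.5) ≈ 3.6883
y* = (k*)^α = 3.6883^0.5 ≈ 1.9205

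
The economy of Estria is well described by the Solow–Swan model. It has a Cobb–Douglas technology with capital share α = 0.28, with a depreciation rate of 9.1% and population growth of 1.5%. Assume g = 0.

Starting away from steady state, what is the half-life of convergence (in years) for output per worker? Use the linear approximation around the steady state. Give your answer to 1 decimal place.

Near the steady state the convergence rate is λ = (1 − α)(n + δ).
λ = (1 − 0.28) × 0.106 = 0.72 × 0.106 = 0.07632
Half-life = ln 2 / λ = 0.6931 / 0.07632 ≈ 9.08 years

half-life ≈ 9.1 years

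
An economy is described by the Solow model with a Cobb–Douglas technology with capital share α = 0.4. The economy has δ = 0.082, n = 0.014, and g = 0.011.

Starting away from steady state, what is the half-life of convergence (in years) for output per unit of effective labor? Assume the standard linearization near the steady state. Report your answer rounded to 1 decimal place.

Near the steady state the convergence rate is λ = (1 − α)(n + g + δ).
λ = (1 − 0.4) × 0.107 = 0.6 × 0.107 = 0.0642
Half-life = ln 2 / λ = 0.6931 / 0.0642 ≈ 10.80 years

half-life ≈ 10.8 years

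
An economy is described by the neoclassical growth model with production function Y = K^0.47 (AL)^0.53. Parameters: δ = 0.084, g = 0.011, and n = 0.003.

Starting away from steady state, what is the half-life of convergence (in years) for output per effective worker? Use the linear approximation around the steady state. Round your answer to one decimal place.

about 13.3 years

Near the steady state the convergence rate is λ = (1 − α)(n + g + δ).
λ = (1 − 0.47) × 0.098 = 0.53 × 0.098 = 0.05194
Half-life = ln 2 / λ = 0.6931 / 0.05194 ≈ 13.34 years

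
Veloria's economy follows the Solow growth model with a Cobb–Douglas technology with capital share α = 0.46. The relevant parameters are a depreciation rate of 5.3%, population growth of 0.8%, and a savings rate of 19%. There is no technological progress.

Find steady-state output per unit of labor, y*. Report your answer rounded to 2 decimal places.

In steady state, investment equals break-even investment: s·k^α = (n + δ)·k.
Rearranging, k^(1−α) = s / (n + δ).
k^0.54 = 0.19 / (0.008 + 0.053) = 0.19 / 0.061 = 3.1148
k* = 3.1148^(1/0.54) ≈ 8.1990
y* = (k*)^α = 8.1990^0.46 ≈ 2.6323

y* ≈ 2.63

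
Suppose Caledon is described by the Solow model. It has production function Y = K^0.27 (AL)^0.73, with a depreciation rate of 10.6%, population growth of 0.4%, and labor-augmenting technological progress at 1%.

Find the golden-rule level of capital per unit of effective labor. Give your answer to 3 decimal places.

k_gold ≈ 3.037

The golden rule sets f'(k) = n + g + δ, i.e. α·k^(α−1) = n + g + δ.
So k^(1−α) = α / (n + g + δ) = 0.27 / 0.120 = 2.2500.
k_gold = 2.2500^(1/0.73) ≈ 3.0370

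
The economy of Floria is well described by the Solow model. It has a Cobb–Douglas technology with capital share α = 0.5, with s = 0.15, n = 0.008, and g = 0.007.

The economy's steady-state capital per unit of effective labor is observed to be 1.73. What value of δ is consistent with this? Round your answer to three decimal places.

Steady state requires s·f(k) = (n + g + δ)·k, i.e. s·k^α = (n + g + δ)·k.
So s / (n + g + δ) = (k*)^(1−α) = 1.73^0.5 = 1.3153.
Therefore n + g + δ = s / 1.3153 = 0.15 / 1.3153 = 0.1140, so δ = 0.1140 − 0.015 = 0.0990.

δ ≈ 0.099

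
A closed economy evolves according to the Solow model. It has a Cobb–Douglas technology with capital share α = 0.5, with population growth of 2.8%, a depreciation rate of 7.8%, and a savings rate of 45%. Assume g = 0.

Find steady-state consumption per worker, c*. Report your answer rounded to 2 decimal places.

c* ≈ 2.33

At the steady state, Δk = 0, so s·k^α = (n + δ)·k.
Rearranging, k^(1−α) = s / (n + δ).
k^0.5 = 0.45 / (0.028 + 0.078) = 0.45 / 0.106 = 4.2453
k* = 4.2453^(1/0.5) ≈ 18.0226
y* = (k*)^α = 18.0226^0.5 ≈ 4.2453
c* = (1 − s)·y* = (1 − 0.45) × 4.2453 ≈ 2.3349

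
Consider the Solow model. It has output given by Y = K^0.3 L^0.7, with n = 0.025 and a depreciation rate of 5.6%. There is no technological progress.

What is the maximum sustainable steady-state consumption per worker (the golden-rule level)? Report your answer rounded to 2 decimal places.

c_gold ≈ 1.23

At the golden rule, f'(k) = n + δ, so α·k^(α−1) = n + δ and k_gold = (α/(n + δ))^(1/(1−α)).
k_gold = (0.3/0.081)^(1/0.7) = 3.7037^1.4286 ≈ 6.4916
c_gold = f(k_gold) − (n + δ)·k_gold = 1.7527 − 0.081×6.4916 ≈ 1.2269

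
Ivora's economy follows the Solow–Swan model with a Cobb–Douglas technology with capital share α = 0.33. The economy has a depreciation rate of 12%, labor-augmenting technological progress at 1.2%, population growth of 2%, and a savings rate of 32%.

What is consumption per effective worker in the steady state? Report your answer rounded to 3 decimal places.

At the steady state, Δk = 0, so s·k^α = (n + g + δ)·k.
Rearranging, k^(1−α) = s / (n + g + δ).
k^0.67 = 0.32 / (0.020 + 0.012 + 0.120) = 0.32 / 0.152 = 2.1053
k* = 2.1053^(1/0.67) ≈ 3.0378
y* = (k*)^α = 3.0378^0.33 ≈ 1.4429
c* = (1 − s)·y* = (1 − 0.32) × 1.4429 ≈ 0.9812

c* = 0.981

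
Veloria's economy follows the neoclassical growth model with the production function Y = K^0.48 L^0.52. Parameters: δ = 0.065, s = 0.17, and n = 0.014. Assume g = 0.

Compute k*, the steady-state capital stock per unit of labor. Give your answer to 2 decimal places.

In steady state, investment equals break-even investment: s·k^α = (n + δ)·k.
Rearranging, k^(1−α) = s / (n + δ).
k^0.52 = 0.17 / (0.014 + 0.065) = 0.17 / 0.079 = 2.1519
k* = 2.1519^(1/0.52) ≈ 4.3656

k* = 4.37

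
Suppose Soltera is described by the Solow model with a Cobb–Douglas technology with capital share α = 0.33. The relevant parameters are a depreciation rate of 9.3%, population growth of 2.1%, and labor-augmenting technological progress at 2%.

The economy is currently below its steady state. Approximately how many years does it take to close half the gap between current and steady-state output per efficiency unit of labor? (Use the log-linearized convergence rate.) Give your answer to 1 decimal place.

Near the steady state the convergence rate is λ = (1 − α)(n + g + δ).
λ = (1 − 0.33) × 0.134 = 0.67 × 0.134 = 0.08978
Half-life = ln 2 / λ = 0.6931 / 0.08978 ≈ 7.72 years

about 7.7 years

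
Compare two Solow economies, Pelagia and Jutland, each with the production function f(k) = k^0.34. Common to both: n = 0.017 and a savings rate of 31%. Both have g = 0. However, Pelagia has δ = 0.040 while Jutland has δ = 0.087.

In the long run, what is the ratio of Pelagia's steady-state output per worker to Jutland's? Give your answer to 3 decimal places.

Steady-state y* = [s/(n + δ)]^(α/(1−α)), so the ratio is [ (s_P/(n + δ)_P) / (s_J/(n + δ)_J) ]^0.5152.
s_P/(n + δ)_P = 0.31/0.057 = 5.4386; s_J/(n + δ)_J = 0.31/0.104 = 2.9808.
Ratio = (5.4386/2.9808)^0.5152 = 1.8245^0.5152 ≈ 1.3631

ratio ≈ 1.363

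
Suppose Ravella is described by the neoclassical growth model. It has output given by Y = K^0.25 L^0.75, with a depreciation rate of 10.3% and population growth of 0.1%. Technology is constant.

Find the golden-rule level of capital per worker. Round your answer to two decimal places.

The golden rule sets f'(k) = n + δ, i.e. α·k^(α−1) = n + δ.
So k^(1−α) = α / (n + δ) = 0.25 / 0.104 = 2.4038.
k_gold = 2.4038^(1/0.75) ≈ 3.2201

k_gold ≈ 3.22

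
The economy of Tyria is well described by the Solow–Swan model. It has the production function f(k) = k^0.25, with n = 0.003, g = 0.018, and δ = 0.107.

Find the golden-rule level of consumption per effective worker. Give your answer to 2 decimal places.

At the golden rule, f'(k) = n + g + δ, so α·k^(α−1) = n + g + δ and k_gold = (α/(n + g + δ))^(1/(1−α)).
k_gold = (0.25/0.128)^(1/0.75) = 1.9531^1.3333 ≈ 2.4413
c_gold = f(k_gold) − (n + g + δ)·k_gold = 1.2500 − 0.128×2.4413 ≈ 0.9375

c_gold ≈ 0.94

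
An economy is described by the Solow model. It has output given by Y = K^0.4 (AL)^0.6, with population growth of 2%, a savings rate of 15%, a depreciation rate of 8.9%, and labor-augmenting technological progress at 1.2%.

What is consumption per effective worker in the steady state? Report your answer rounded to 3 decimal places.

At the steady state, Δk = 0, so s·k^α = (n + g + δ)·k.
Rearranging, k^(1−α) = s / (n + g + δ).
k^0.6 = 0.15 / (0.020 + 0.012 + 0.089) = 0.15 / 0.121 = 1.2397
k* = 1.2397^(1/0.6) ≈ 1.4306
y* = (k*)^α = 1.4306^0.4 ≈ 1.1540
c* = (1 − s)·y* = (1 − 0.15) × 1.1540 ≈ 0.9809

c* = 0.981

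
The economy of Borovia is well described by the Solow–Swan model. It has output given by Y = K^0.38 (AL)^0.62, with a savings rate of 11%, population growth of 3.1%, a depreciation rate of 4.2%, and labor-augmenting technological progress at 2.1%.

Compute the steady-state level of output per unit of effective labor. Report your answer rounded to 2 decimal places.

In steady state, investment equals break-even investment: s·k^α = (n + g + δ)·k.
Dividing both sides by k: k^(1−α) = s / (n + g + δ).
k^0.62 = 0.11 / (0.031 + 0.021 + 0.042) = 0.11 / 0.094 = 1.1702
k* = 1.1702^(1/0.62) ≈ 1.2885
y* = (k*)^α = 1.2885^0.38 ≈ 1.1011

y* ≈ 1.10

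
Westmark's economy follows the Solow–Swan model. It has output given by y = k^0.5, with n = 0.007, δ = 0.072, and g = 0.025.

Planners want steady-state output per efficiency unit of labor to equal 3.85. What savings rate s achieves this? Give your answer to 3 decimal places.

In steady state, investment equals break-even investment: s·k^α = (n + g + δ)·k.
Since y* = [s/(n + g + δ)]^(α/(1−α)), we have s/(n + g + δ) = (y*)^((1−α)/α) = 3.85^1 = 3.8500.
Therefore s = 3.8500 × (n + g + δ) = 3.8500 × 0.104 = 0.4004.

s ≈ 0.400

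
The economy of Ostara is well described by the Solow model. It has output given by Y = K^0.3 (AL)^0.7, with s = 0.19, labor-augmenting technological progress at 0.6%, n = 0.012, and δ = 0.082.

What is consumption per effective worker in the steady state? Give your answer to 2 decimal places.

c* ≈ 1.07

At the steady state, Δk = 0, so s·k^α = (n + g + δ)·k.
Rearranging, k^(1−α) = s / (n + g + δ).
k^0.7 = 0.19 / (0.012 + 0.006 + 0.082) = 0.19 / 0.100 = 1.9000
k* = 1.9000^(1/0.7) ≈ 2.5016
y* = (k*)^α = 2.5016^0.3 ≈ 1.3166
c* = (1 − s)·y* = (1 − 0.19) × 1.3166 ≈ 1.0664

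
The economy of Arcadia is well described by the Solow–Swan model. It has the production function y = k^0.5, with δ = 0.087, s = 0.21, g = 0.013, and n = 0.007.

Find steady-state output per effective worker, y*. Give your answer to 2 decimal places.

y* = 1.96

Steady state requires s·f(k) = (n + g + δ)·k, i.e. s·k^α = (n + g + δ)·k.
Dividing both sides by k: k^(1−α) = s / (n + g + δ).
k^0.5 = 0.21 / (0.007 + 0.013 + 0.087) = 0.21 / 0.107 = 1.9626
k* = 1.9626^(1/0.5) ≈ 3.8518
y* = (k*)^α = 3.8518^0.5 ≈ 1.9626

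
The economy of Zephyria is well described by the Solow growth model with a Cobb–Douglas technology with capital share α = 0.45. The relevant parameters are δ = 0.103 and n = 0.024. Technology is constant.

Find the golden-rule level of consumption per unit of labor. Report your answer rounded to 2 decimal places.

At the golden rule, f'(k) = n + δ, so α·k^(α−1) = n + δ and k_gold = (α/(n + δ))^(1/(1−α)).
k_gold = (0.45/0.127)^(1/0.55) = 3.5433^1.8182 ≈ 9.9755
c_gold = f(k_gold) − (n + δ)·k_gold = 2.8153 − 0.127×9.9755 ≈ 1.5484

c_gold ≈ 1.55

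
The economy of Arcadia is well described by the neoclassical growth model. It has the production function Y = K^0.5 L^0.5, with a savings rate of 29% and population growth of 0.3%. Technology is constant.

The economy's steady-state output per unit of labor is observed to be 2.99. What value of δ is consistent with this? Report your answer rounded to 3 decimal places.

Steady state requires s·f(k) = (n + δ)·k, i.e. s·k^α = (n + δ)·k.
Since y* = [s/(n + δ)]^(α/(1−α)), we have s/(n + δ) = (y*)^((1−α)/α) = 2.99^1 = 2.9900.
Therefore n + δ = s / 2.9900 = 0.29 / 2.9900 = 0.0970, so δ = 0.0970 − 0.003 = 0.0940.

δ ≈ 0.094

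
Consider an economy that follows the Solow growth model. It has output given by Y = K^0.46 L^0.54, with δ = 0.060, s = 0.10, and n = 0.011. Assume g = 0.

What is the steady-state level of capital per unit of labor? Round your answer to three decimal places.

k* ≈ 1.886

At the steady state, Δk = 0, so s·k^α = (n + δ)·k.
Dividing both sides by k: k^(1−α) = s / (n + δ).
k^0.54 = 0.10 / (0.011 + 0.060) = 0.10 / 0.071 = 1.4085
k* = 1.4085^(1/0.54) ≈ 1.8857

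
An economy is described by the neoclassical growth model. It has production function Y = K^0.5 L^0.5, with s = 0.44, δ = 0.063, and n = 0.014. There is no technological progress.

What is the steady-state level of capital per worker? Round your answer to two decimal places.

k* ≈ 32.65

In steady state, investment equals break-even investment: s·k^α = (n + δ)·k.
Rearranging, k^(1−α) = s / (n + δ).
k^0.5 = 0.44 / (0.014 + 0.063) = 0.44 / 0.077 = 5.7143
k* = 5.7143^(1/0.5) ≈ 32.6532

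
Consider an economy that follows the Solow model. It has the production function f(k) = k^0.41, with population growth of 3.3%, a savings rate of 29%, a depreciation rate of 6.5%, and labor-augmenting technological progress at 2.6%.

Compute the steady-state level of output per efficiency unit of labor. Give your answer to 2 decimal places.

y* ≈ 1.80

In steady state, investment equals break-even investment: s·k^α = (n + g + δ)·k.
Dividing both sides by k: k^(1−α) = s / (n + g + δ).
k^0.59 = 0.29 / (0.033 + 0.026 + 0.065) = 0.29 / 0.124 = 2.3387
k* = 2.3387^(1/0.59) ≈ 4.2207
y* = (k*)^α = 4.2207^0.41 ≈ 1.8047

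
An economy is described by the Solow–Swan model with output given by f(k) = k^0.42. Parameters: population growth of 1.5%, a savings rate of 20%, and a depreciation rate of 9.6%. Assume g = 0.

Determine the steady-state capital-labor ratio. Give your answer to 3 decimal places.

k* ≈ 2.760

In steady state, investment equals break-even investment: s·k^α = (n + δ)·k.
Dividing both sides by k: k^(1−α) = s / (n + δ).
k^0.58 = 0.20 / (0.015 + 0.096) = 0.20 / 0.111 = 1.8018
k* = 1.8018^(1/0.58) ≈ 2.7598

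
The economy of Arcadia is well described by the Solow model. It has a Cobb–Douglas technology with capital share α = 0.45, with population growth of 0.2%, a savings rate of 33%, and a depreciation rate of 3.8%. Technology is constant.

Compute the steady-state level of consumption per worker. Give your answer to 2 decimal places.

At the steady state, Δk = 0, so s·k^α = (n + δ)·k.
Rearranging, k^(1−α) = s / (n + δ).
k^0.55 = 0.33 / (0.002 + 0.038) = 0.33 / 0.040 = 8.2500
k* = 8.2500^(1/0.55) ≈ 46.3746
y* = (k*)^α = 46.3746^0.45 ≈ 5.6212
c* = (1 − s)·y* = (1 − 0.33) × 5.6212 ≈ 3.7662

c* = 3.77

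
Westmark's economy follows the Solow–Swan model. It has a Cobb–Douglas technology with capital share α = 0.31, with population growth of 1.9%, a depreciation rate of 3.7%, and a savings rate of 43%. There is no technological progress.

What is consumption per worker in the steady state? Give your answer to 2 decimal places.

c* ≈ 1.42

At the steady state, Δk = 0, so s·k^α = (n + δ)·k.
Dividing both sides by k: k^(1−α) = s / (n + δ).
k^0.69 = 0.43 / (0.019 + 0.037) = 0.43 / 0.056 = 7.6786
k* = 7.6786^(1/0.69) ≈ 19.1875
y* = (k*)^α = 19.1875^0.31 ≈ 2.4988
c* = (1 − s)·y* = (1 − 0.43) × 2.4988 ≈ 1.4243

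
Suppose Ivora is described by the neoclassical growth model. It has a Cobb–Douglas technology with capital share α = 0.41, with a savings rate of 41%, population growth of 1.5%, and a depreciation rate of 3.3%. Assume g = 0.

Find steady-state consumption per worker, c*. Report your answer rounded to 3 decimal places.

c* = 2.619

Steady state requires s·f(k) = (n + δ)·k, i.e. s·k^α = (n + δ)·k.
Rearranging, k^(1−α) = s / (n + δ).
k^0.59 = 0.41 / (0.015 + 0.033) = 0.41 / 0.048 = 8.5417
k* = 8.5417^(1/0.59) ≈ 37.9218
y* = (k*)^α = 37.9218^0.41 ≈ 4.4396
c* = (1 − s)·y* = (1 − 0.41) × 4.4396 ≈ 2.6194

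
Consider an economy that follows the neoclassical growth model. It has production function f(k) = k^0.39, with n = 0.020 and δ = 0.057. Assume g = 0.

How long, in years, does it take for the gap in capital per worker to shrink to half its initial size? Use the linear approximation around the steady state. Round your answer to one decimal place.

about 14.8 years

Near the steady state the convergence rate is λ = (1 − α)(n + δ).
λ = (1 − 0.39) × 0.077 = 0.61 × 0.077 = 0.04697
Half-life = ln 2 / λ = 0.6931 / 0.04697 ≈ 14.76 years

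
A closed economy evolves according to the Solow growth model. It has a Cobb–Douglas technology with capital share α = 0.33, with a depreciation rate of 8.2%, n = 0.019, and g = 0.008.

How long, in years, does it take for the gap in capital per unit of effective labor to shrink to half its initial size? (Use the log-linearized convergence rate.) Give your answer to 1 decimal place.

half-life ≈ 9.5 years

Near the steady state the convergence rate is λ = (1 − α)(n + g + δ).
λ = (1 − 0.33) × 0.109 = 0.67 × 0.109 = 0.07303
Half-life = ln 2 / λ = 0.6931 / 0.07303 ≈ 9.49 years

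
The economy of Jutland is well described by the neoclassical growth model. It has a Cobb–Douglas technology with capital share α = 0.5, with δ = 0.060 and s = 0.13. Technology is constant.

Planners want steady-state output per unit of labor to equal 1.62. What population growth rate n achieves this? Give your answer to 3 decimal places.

Steady state requires s·f(k) = (n + δ)·k, i.e. s·k^α = (n + δ)·k.
Since y* = [s/(n + δ)]^(α/(1−α)), we have s/(n + δ) = (y*)^((1−α)/α) = 1.62^1 = 1.6200.
Therefore n + δ = s / 1.6200 = 0.13 / 1.6200 = 0.0802, so n = 0.0802 − 0.060 = 0.0202.

n ≈ 0.020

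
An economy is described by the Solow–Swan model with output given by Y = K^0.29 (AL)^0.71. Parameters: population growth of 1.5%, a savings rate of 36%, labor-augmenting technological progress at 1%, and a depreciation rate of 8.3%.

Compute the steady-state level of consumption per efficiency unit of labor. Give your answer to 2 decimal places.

At the steady state, Δk = 0, so s·k^α = (n + g + δ)·k.
Dividing both sides by k: k^(1−α) = s / (n + g + δ).
k^0.71 = 0.36 / (0.015 + 0.010 + 0.083) = 0.36 / 0.108 = 3.3333
k* = 3.3333^(1/0.71) ≈ 5.4506
y* = (k*)^α = 5.4506^0.29 ≈ 1.6352
c* = (1 − s)·y* = (1 − 0.36) × 1.6352 ≈ 1.0465

c* = 1.05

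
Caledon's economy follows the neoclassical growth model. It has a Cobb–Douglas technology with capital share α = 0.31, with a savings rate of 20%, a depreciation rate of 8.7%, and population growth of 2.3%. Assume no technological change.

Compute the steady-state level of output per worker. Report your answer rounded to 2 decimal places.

At the steady state, Δk = 0, so s·k^α = (n + δ)·k.
Dividing both sides by k: k^(1−α) = s / (n + δ).
k^0.69 = 0.20 / (0.023 + 0.087) = 0.20 / 0.110 = 1.8182
k* = 1.8182^(1/0.69) ≈ 2.3784
y* = (k*)^α = 2.3784^0.31 ≈ 1.3081

y* = 1.31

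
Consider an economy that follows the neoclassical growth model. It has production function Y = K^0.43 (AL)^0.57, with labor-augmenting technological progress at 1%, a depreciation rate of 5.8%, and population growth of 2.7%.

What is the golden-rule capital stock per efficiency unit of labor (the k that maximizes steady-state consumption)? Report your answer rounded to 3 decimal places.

k_gold ≈ 14.139

The golden rule sets f'(k) = n + g + δ, i.e. α·k^(α−1) = n + g + δ.
So k^(1−α) = α / (n + g + δ) = 0.43 / 0.095 = 4.5263.
k_gold = 4.5263^(1/0.57) ≈ 14.1393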